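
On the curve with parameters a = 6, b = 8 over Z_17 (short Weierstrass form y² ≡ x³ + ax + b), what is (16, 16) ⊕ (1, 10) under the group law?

(9, 14)

(16, 16) + (1, 10). λ = (10 - 16)/(1 - 16) ≡ 11/2 mod 17. 2⁻¹ ≡ 9 (mod 17) since 2·9 = 18 ≡ 1, so λ ≡ 14.
  x = λ² - 16 - 1 = 196 - 17 ≡ 9; y = λ·(16 - 9) - 16 ≡ 14. → (9, 14)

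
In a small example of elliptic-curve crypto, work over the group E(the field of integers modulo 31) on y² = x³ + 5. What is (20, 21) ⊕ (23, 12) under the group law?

(28, 3)

(20, 21) + (23, 12). λ = (12 - 21)/(23 - 20) ≡ 22/3 mod 31. 3⁻¹ ≡ 21 (mod 31) since 3·21 = 63 ≡ 1, so λ ≡ 28.
  x = λ² - 20 - 23 = 784 - 43 ≡ 28; y = λ·(20 - 28) - 21 ≡ 3. → (28, 3)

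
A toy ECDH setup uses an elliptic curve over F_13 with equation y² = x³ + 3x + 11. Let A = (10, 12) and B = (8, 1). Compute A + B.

(10, 12) + (8, 1). λ = (1 - 12)/(8 - 10) ≡ 2/11 mod 13. 11⁻¹ ≡ 6 (mod 13) since 11·6 = 66 ≡ 1, so λ ≡ 12.
  x = λ² - 10 - 8 = 144 - 18 ≡ 9; y = λ·(10 - 9) - 12 ≡ 0. → (9, 0)

(9, 0)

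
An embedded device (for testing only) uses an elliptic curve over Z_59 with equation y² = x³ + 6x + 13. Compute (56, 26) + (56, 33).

O

The two points share x = 56 and their y-coordinates satisfy 26 + 33 ≡ 0 (mod 59), so they are inverses. Their sum is O.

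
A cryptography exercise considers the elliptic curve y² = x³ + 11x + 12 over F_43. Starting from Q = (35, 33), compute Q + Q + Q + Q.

Repeated addition: build up to 4Q.
2Q: tangent at (35, 33): λ = (3·35² + 11)/(2·33) ≡ 31/23. 23⁻¹ ≡ 15 (mod 43) since 23·15 = 345 ≡ 1, so λ ≡ 31·15 ≡ 35.
  x = λ² - 35 - 35 = 1225 - 70 ≡ 37; y = λ·(35 - 37) - 33 ≡ 26. → (37, 26)
3Q: (37, 26) + (35, 33). λ = (33 - 26)/(35 - 37) ≡ 7/41 mod 43. 41⁻¹ ≡ 21 (mod 43), so λ ≡ 18.
  x = λ² - 37 - 35 = 324 - 72 ≡ 37; y = λ·(37 - 37) - 26 ≡ 17. → (37, 17)
4Q: (37, 17) + (35, 33). λ = (33 - 17)/(35 - 37) ≡ 16/41 mod 43. 41⁻¹ ≡ 21 (mod 43) since 41·21 = 861 ≡ 1, so λ ≡ 35.
  x = λ² - 37 - 35 = 1225 - 72 ≡ 35; y = λ·(37 - 35) - 17 ≡ 10. → (35, 10)

(35, 10)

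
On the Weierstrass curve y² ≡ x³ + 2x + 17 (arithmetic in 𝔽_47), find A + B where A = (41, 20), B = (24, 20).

(41, 20) + (24, 20). λ = (20 - 20)/(24 - 41) ≡ 0/30 mod 47. 30⁻¹ ≡ 11 (mod 47), so λ ≡ 0.
  x = λ² - 41 - 24 = 0 - 65 ≡ 29; y = λ·(41 - 29) - 20 ≡ 27. → (29, 27)

(29, 27)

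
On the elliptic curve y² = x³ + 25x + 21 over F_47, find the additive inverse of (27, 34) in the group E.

-(27, 34) = (27, -34 mod 47) = (27, 13).

(27, 13)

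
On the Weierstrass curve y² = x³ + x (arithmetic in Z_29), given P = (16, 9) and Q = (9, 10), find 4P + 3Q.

(9, 10)

First 4P:
Double-and-add on 4 = (100)₂. Start with P = (16, 9) for the leading 1-bit.
double: tangent at (16, 9): λ = (3·16² + 1)/(2·9) ≡ 15/18. 18⁻¹ ≡ 21 (mod 29) since 18·21 = 378 ≡ 1, so λ ≡ 15·21 ≡ 25.
  x = λ² - 16 - 16 = 625 - 32 ≡ 13; y = λ·(16 - 13) - 9 ≡ 8. → (13, 8)
double: tangent at (13, 8): λ = (3·13² + 1)/(2·8) ≡ 15/16. 16⁻¹ ≡ 20 (mod 29), so λ ≡ 15·20 ≡ 10.
  x = λ² - 13 - 13 = 100 - 26 ≡ 16; y = λ·(13 - 16) - 8 ≡ 20. → (16, 20)
4P = (16, 20).
Next 3Q:
Repeated addition: build up to 3Q.
2Q: tangent at (9, 10): λ = (3·9² + 1)/(2·10) ≡ 12/20. 20⁻¹ ≡ 16 (mod 29), so λ ≡ 12·16 ≡ 18.
  x = λ² - 9 - 9 = 324 - 18 ≡ 16; y = λ·(9 - 16) - 10 ≡ 9. → (16, 9)
3Q: (16, 9) + (9, 10). λ = (10 - 9)/(9 - 16) ≡ 1/22 mod 29. 22⁻¹ ≡ 4 (mod 29) since 22·4 = 88 ≡ 1, so λ ≡ 4.
  x = λ² - 16 - 9 = 16 - 25 ≡ 20; y = λ·(16 - 20) - 9 ≡ 4. → (20, 4)
3Q = (20, 4).
Finally 4P + 3Q:
(16, 20) + (20, 4). λ = (4 - 20)/(20 - 16) ≡ 13/4 mod 29. 4⁻¹ ≡ 22 (mod 29) since 4·22 = 88 ≡ 1, so λ ≡ 25.
  x = λ² - 16 - 20 = 625 - 36 ≡ 9; y = λ·(16 - 9) - 20 ≡ 10. → (9, 10)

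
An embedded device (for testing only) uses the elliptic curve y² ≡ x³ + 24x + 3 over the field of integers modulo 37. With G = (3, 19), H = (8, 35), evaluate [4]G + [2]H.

(17, 12)

First 4G:
Double-and-add on 4 = (100)₂. Start with G = (3, 19) for the leading 1-bit.
double: tangent at (3, 19): λ = (3·3² + 24)/(2·19) ≡ 14/1. 1⁻¹ ≡ 1 (mod 37) since 1·1 = 1 ≡ 1, so λ ≡ 14·1 ≡ 14.
  x = λ² - 3 - 3 = 196 - 6 ≡ 5; y = λ·(3 - 5) - 19 ≡ 27. → (5, 27)
double: tangent at (5, 27): λ = (3·5² + 24)/(2·27) ≡ 25/17. 17⁻¹ ≡ 24 (mod 37), so λ ≡ 25·24 ≡ 8.
  x = λ² - 5 - 5 = 64 - 10 ≡ 17; y = λ·(5 - 17) - 27 ≡ 25. → (17, 25)
4G = (17, 25).
Next 2H:
Repeated addition: build up to 2H.
2H: tangent at (8, 35): λ = (3·8² + 24)/(2·35) ≡ 31/33. 33⁻¹ ≡ 9 (mod 37) since 33·9 = 297 ≡ 1, so λ ≡ 31·9 ≡ 20.
  x = λ² - 8 - 8 = 400 - 16 ≡ 14; y = λ·(8 - 14) - 35 ≡ 30. → (14, 30)
2H = (14, 30).
Finally 4G + 2H:
(17, 25) + (14, 30). λ = (30 - 25)/(14 - 17) ≡ 5/34 mod 37. 34⁻¹ ≡ 12 (mod 37) since 34·12 = 408 ≡ 1, so λ ≡ 23.
  x = λ² - 17 - 14 = 529 - 31 ≡ 17; y = λ·(17 - 17) - 25 ≡ 12. → (17, 12)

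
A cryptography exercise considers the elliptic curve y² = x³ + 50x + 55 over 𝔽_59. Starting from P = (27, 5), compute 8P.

Double-and-add on 8 = (1000)₂. Start with P = (27, 5) for the leading 1-bit.
double: tangent at (27, 5): λ = (3·27² + 50)/(2·5) ≡ 54/10. 10⁻¹ ≡ 6 (mod 59) since 10·6 = 60 ≡ 1, so λ ≡ 54·6 ≡ 29.
  x = λ² - 27 - 27 = 841 - 54 ≡ 20; y = λ·(27 - 20) - 5 ≡ 21. → (20, 21)
double: tangent at (20, 21): λ = (3·20² + 50)/(2·21) ≡ 11/42. 42⁻¹ ≡ 52 (mod 59) since 42·52 = 2184 ≡ 1, so λ ≡ 11·52 ≡ 41.
  x = λ² - 20 - 20 = 1681 - 40 ≡ 48; y = λ·(20 - 48) - 21 ≡ 11. → (48, 11)
double: tangent at (48, 11): λ = (3·48² + 50)/(2·11) ≡ 0/22. 22⁻¹ ≡ 51 (mod 59), so λ ≡ 0·51 ≡ 0.
  x = λ² - 48 - 48 = 0 - 96 ≡ 22; y = λ·(48 - 22) - 11 ≡ 48. → (22, 48)

(22, 48)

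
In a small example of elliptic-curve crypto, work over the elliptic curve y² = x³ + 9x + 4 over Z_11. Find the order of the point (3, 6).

3

2P: tangent at (3, 6): λ = (3·3² + 9)/(2·6) ≡ 3/1. 1⁻¹ ≡ 1 (mod 11), so λ ≡ 3·1 ≡ 3.
  x = λ² - 3 - 3 = 9 - 6 ≡ 3; y = λ·(3 - 3) - 6 ≡ 5. → (3, 5)
3P: (3, 5) + (3, 6): same x and y₁ ≡ -y₂, so the sum is ∞.
3P = ∞, so the order is 3.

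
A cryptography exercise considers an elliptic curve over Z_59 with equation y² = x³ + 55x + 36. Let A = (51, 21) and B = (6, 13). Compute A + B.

(51, 21) + (6, 13). λ = (13 - 21)/(6 - 51) ≡ 51/14 mod 59. 14⁻¹ ≡ 38 (mod 59), so λ ≡ 50.
  x = λ² - 51 - 6 = 2500 - 57 ≡ 24; y = λ·(51 - 24) - 21 ≡ 31. → (24, 31)

(24, 31)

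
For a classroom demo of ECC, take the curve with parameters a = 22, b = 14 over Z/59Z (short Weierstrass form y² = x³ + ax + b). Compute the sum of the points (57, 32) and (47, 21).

(57, 32) + (47, 21). λ = (21 - 32)/(47 - 57) ≡ 48/49 mod 59. 49⁻¹ ≡ 53 (mod 59), so λ ≡ 7.
  x = λ² - 57 - 47 = 49 - 104 ≡ 4; y = λ·(57 - 4) - 32 ≡ 44. → (4, 44)

(4, 44)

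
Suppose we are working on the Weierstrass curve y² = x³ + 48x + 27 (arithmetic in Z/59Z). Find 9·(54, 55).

Write G = (54, 55).
Repeated addition: build up to 9G.
2G: tangent at (54, 55): λ = (3·54² + 48)/(2·55) ≡ 5/51. 51⁻¹ ≡ 22 (mod 59), so λ ≡ 5·22 ≡ 51.
  x = λ² - 54 - 54 = 2601 - 108 ≡ 15; y = λ·(54 - 15) - 55 ≡ 46. → (15, 46)
3G: (15, 46) + (54, 55). λ = (55 - 46)/(54 - 15) ≡ 9/39 mod 59. 39⁻¹ ≡ 56 (mod 59) since 39·56 = 2184 ≡ 1, so λ ≡ 32.
  x = λ² - 15 - 54 = 1024 - 69 ≡ 11; y = λ·(15 - 11) - 46 ≡ 23. → (11, 23)
4G: (11, 23) + (54, 55). λ = (55 - 23)/(54 - 11) ≡ 32/43 mod 59. 43⁻¹ ≡ 11 (mod 59), so λ ≡ 57.
  x = λ² - 11 - 54 = 3249 - 65 ≡ 57; y = λ·(11 - 57) - 23 ≡ 10. → (57, 10)
5G: (57, 10) + (54, 55). λ = (55 - 10)/(54 - 57) ≡ 45/56 mod 59. 56⁻¹ ≡ 39 (mod 59) since 56·39 = 2184 ≡ 1, so λ ≡ 44.
  x = λ² - 57 - 54 = 1936 - 111 ≡ 55; y = λ·(57 - 55) - 10 ≡ 19. → (55, 19)
6G: (55, 19) + (54, 55). λ = (55 - 19)/(54 - 55) ≡ 36/58 mod 59. 58⁻¹ ≡ 58 (mod 59), so λ ≡ 23.
  x = λ² - 55 - 54 = 529 - 109 ≡ 7; y = λ·(55 - 7) - 19 ≡ 23. → (7, 23)
7G: (7, 23) + (54, 55). λ = (55 - 23)/(54 - 7) ≡ 32/47 mod 59. 47⁻¹ ≡ 54 (mod 59), so λ ≡ 17.
  x = λ² - 7 - 54 = 289 - 61 ≡ 51; y = λ·(7 - 51) - 23 ≡ 55. → (51, 55)
8G: (51, 55) + (54, 55). λ = (55 - 55)/(54 - 51) ≡ 0/3 mod 59. 3⁻¹ ≡ 20 (mod 59), so λ ≡ 0.
  x = λ² - 51 - 54 = 0 - 105 ≡ 13; y = λ·(51 - 13) - 55 ≡ 4. → (13, 4)
9G: (13, 4) + (54, 55). λ = (55 - 4)/(54 - 13) ≡ 51/41 mod 59. 41⁻¹ ≡ 36 (mod 59) since 41·36 = 1476 ≡ 1, so λ ≡ 7.
  x = λ² - 13 - 54 = 49 - 67 ≡ 41; y = λ·(13 - 41) - 4 ≡ 36. → (41, 36)

(41, 36)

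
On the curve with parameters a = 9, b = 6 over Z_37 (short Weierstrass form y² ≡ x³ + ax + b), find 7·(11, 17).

Write G = (11, 17).
Double-and-add on 7 = (111)₂. Start with G = (11, 17) for the leading 1-bit.
double: tangent at (11, 17): λ = (3·11² + 9)/(2·17) ≡ 2/34. 34⁻¹ ≡ 12 (mod 37), so λ ≡ 2·12 ≡ 24.
  x = λ² - 11 - 11 = 576 - 22 ≡ 36; y = λ·(11 - 36) - 17 ≡ 12. → (36, 12)
add G: (36, 12) + (11, 17). λ = (17 - 12)/(11 - 36) ≡ 5/12 mod 37. 12⁻¹ ≡ 34 (mod 37) since 12·34 = 408 ≡ 1, so λ ≡ 22.
  x = λ² - 36 - 11 = 484 - 47 ≡ 30; y = λ·(36 - 30) - 12 ≡ 9. → (30, 9)
double: tangent at (30, 9): λ = (3·30² + 9)/(2·9) ≡ 8/18. 18⁻¹ ≡ 35 (mod 37) since 18·35 = 630 ≡ 1, so λ ≡ 8·35 ≡ 21.
  x = λ² - 30 - 30 = 441 - 60 ≡ 11; y = λ·(30 - 11) - 9 ≡ 20. → (11, 20)
add G: (11, 20) + (11, 17): same x and y₁ ≡ -y₂, so the sum is ∞.

O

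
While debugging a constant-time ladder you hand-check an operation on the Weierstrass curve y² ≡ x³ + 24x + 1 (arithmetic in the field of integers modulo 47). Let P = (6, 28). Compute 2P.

tangent at (6, 28): λ = (3·6² + 24)/(2·28) ≡ 38/9. 9⁻¹ ≡ 21 (mod 47) since 9·21 = 189 ≡ 1, so λ ≡ 38·21 ≡ 46.
  x = λ² - 6 - 6 = 2116 - 12 ≡ 36; y = λ·(6 - 36) - 28 ≡ 2. → (36, 2)

(36, 2)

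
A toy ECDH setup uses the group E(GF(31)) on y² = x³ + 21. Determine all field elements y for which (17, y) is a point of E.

6, 25

x³ + 0x + 21 = 4934 ≡ 5 (mod 31).
Square roots of 5 mod 31: 6 and 25 (since 6² = 36 ≡ 5).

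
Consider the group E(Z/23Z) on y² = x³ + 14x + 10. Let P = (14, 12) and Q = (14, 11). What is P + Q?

O

The two points share x = 14 and their y-coordinates satisfy 12 + 11 ≡ 0 (mod 23), so they are inverses. Their sum is ∞.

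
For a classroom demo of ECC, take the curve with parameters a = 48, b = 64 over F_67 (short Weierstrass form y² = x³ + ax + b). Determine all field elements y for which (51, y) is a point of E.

15, 52

x³ + 48x + 64 = 135163 ≡ 24 (mod 67).
Square roots of 24 mod 67: 15 and 52 (since 15² = 225 ≡ 24).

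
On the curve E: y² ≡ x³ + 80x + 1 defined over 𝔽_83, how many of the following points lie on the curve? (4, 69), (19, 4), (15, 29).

1

(4, 69): 69² ≡ 30, rhs ≡ 53 → off.
(19, 4): 4² ≡ 16, rhs ≡ 80 → off.
(15, 29): 29² ≡ 11, rhs ≡ 11 → on.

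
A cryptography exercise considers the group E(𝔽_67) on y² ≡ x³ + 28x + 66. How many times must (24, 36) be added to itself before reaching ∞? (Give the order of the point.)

4

2P: tangent at (24, 36): λ = (3·24² + 28)/(2·36) ≡ 14/5. 5⁻¹ ≡ 27 (mod 67), so λ ≡ 14·27 ≡ 43.
  x = λ² - 24 - 24 = 1849 - 48 ≡ 59; y = λ·(24 - 59) - 36 ≡ 0. → (59, 0)
3P: (59, 0) + (24, 36). λ = (36 - 0)/(24 - 59) ≡ 36/32 mod 67. 32⁻¹ ≡ 44 (mod 67) since 32·44 = 1408 ≡ 1, so λ ≡ 43.
  x = λ² - 59 - 24 = 1849 - 83 ≡ 24; y = λ·(59 - 24) - 0 ≡ 31. → (24, 31)
4P: (24, 31) + (24, 36): same x and y₁ ≡ -y₂, so the sum is ∞.
4P = ∞, so the order is 4.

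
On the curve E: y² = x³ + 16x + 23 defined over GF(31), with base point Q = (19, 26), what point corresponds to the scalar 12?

Repeated addition: build up to 12Q.
2Q: tangent at (19, 26): λ = (3·19² + 16)/(2·26) ≡ 14/21. 21⁻¹ ≡ 3 (mod 31) since 21·3 = 63 ≡ 1, so λ ≡ 14·3 ≡ 11.
  x = λ² - 19 - 19 = 121 - 38 ≡ 21; y = λ·(19 - 21) - 26 ≡ 14. → (21, 14)
3Q: (21, 14) + (19, 26). λ = (26 - 14)/(19 - 21) ≡ 12/29 mod 31. 29⁻¹ ≡ 15 (mod 31), so λ ≡ 25.
  x = λ² - 21 - 19 = 625 - 40 ≡ 27; y = λ·(21 - 27) - 14 ≡ 22. → (27, 22)
4Q: (27, 22) + (19, 26). λ = (26 - 22)/(19 - 27) ≡ 4/23 mod 31. 23⁻¹ ≡ 27 (mod 31) since 23·27 = 621 ≡ 1, so λ ≡ 15.
  x = λ² - 27 - 19 = 225 - 46 ≡ 24; y = λ·(27 - 24) - 22 ≡ 23. → (24, 23)
5Q: (24, 23) + (19, 26). λ = (26 - 23)/(19 - 24) ≡ 3/26 mod 31. 26⁻¹ ≡ 6 (mod 31), so λ ≡ 18.
  x = λ² - 24 - 19 = 324 - 43 ≡ 2; y = λ·(24 - 2) - 23 ≡ 1. → (2, 1)
6Q: (2, 1) + (19, 26). λ = (26 - 1)/(19 - 2) ≡ 25/17 mod 31. 17⁻¹ ≡ 11 (mod 31), so λ ≡ 27.
  x = λ² - 2 - 19 = 729 - 21 ≡ 26; y = λ·(2 - 26) - 1 ≡ 2. → (26, 2)
7Q: (26, 2) + (19, 26). λ = (26 - 2)/(19 - 26) ≡ 24/24 mod 31. 24⁻¹ ≡ 22 (mod 31) since 24·22 = 528 ≡ 1, so λ ≡ 1.
  x = λ² - 26 - 19 = 1 - 45 ≡ 18; y = λ·(26 - 18) - 2 ≡ 6. → (18, 6)
8Q: (18, 6) + (19, 26). λ = (26 - 6)/(19 - 18) ≡ 20/1 mod 31. 1⁻¹ ≡ 1 (mod 31) since 1·1 = 1 ≡ 1, so λ ≡ 20.
  x = λ² - 18 - 19 = 400 - 37 ≡ 22; y = λ·(18 - 22) - 6 ≡ 7. → (22, 7)
9Q: (22, 7) + (19, 26). λ = (26 - 7)/(19 - 22) ≡ 19/28 mod 31. 28⁻¹ ≡ 10 (mod 31), so λ ≡ 4.
  x = λ² - 22 - 19 = 16 - 41 ≡ 6; y = λ·(22 - 6) - 7 ≡ 26. → (6, 26)
10Q: (6, 26) + (19, 26). λ = (26 - 26)/(19 - 6) ≡ 0/13 mod 31. 13⁻¹ ≡ 12 (mod 31), so λ ≡ 0.
  x = λ² - 6 - 19 = 0 - 25 ≡ 6; y = λ·(6 - 6) - 26 ≡ 5. → (6, 5)
11Q: (6, 5) + (19, 26). λ = (26 - 5)/(19 - 6) ≡ 21/13 mod 31. 13⁻¹ ≡ 12 (mod 31), so λ ≡ 4.
  x = λ² - 6 - 19 = 16 - 25 ≡ 22; y = λ·(6 - 22) - 5 ≡ 24. → (22, 24)
12Q: (22, 24) + (19, 26). λ = (26 - 24)/(19 - 22) ≡ 2/28 mod 31. 28⁻¹ ≡ 10 (mod 31) since 28·10 = 280 ≡ 1, so λ ≡ 20.
  x = λ² - 22 - 19 = 400 - 41 ≡ 18; y = λ·(22 - 18) - 24 ≡ 25. → (18, 25)

(18, 25)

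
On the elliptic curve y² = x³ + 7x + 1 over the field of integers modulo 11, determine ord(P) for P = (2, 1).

2P: tangent at (2, 1): λ = (3·2² + 7)/(2·1) ≡ 8/2. 2⁻¹ ≡ 6 (mod 11), so λ ≡ 8·6 ≡ 4.
  x = λ² - 2 - 2 = 16 - 4 ≡ 1; y = λ·(2 - 1) - 1 ≡ 3. → (1, 3)
3P: (1, 3) + (2, 1). λ = (1 - 3)/(2 - 1) ≡ 9/1 mod 11. 1⁻¹ ≡ 1 (mod 11), so λ ≡ 9.
  x = λ² - 1 - 2 = 81 - 3 ≡ 1; y = λ·(1 - 1) - 3 ≡ 8. → (1, 8)
4P: (1, 8) + (2, 1). λ = (1 - 8)/(2 - 1) ≡ 4/1 mod 11. 1⁻¹ ≡ 1 (mod 11), so λ ≡ 4.
  x = λ² - 1 - 2 = 16 - 3 ≡ 2; y = λ·(1 - 2) - 8 ≡ 10. → (2, 10)
5P: (2, 10) + (2, 1): same x and y₁ ≡ -y₂, so the sum is the point at infinity.
5P = the point at infinity, so the order is 5.

5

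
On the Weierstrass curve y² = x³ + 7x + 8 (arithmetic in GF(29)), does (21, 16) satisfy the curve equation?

no

y² = 16² ≡ 24; x³ + 7x + 8 = 9416 ≡ 20 (mod 29). 24 ≠ 20.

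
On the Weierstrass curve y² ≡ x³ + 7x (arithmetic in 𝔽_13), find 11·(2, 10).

Write G = (2, 10).
Double-and-add on 11 = (1011)₂. Start with G = (2, 10) for the leading 1-bit.
double: tangent at (2, 10): λ = (3·2² + 7)/(2·10) ≡ 6/7. 7⁻¹ ≡ 2 (mod 13) since 7·2 = 14 ≡ 1, so λ ≡ 6·2 ≡ 12.
  x = λ² - 2 - 2 = 144 - 4 ≡ 10; y = λ·(2 - 10) - 10 ≡ 11. → (10, 11)
double: tangent at (10, 11): λ = (3·10² + 7)/(2·11) ≡ 8/9. 9⁻¹ ≡ 3 (mod 13) since 9·3 = 27 ≡ 1, so λ ≡ 8·3 ≡ 11.
  x = λ² - 10 - 10 = 121 - 20 ≡ 10; y = λ·(10 - 10) - 11 ≡ 2. → (10, 2)
add G: (10, 2) + (2, 10). λ = (10 - 2)/(2 - 10) ≡ 8/5 mod 13. 5⁻¹ ≡ 8 (mod 13) since 5·8 = 40 ≡ 1, so λ ≡ 12.
  x = λ² - 10 - 2 = 144 - 12 ≡ 2; y = λ·(10 - 2) - 2 ≡ 3. → (2, 3)
double: tangent at (2, 3): λ = (3·2² + 7)/(2·3) ≡ 6/6. 6⁻¹ ≡ 11 (mod 13) since 6·11 = 66 ≡ 1, so λ ≡ 6·11 ≡ 1.
  x = λ² - 2 - 2 = 1 - 4 ≡ 10; y = λ·(2 - 10) - 3 ≡ 2. → (10, 2)
add G: (10, 2) + (2, 10). λ = (10 - 2)/(2 - 10) ≡ 8/5 mod 13. 5⁻¹ ≡ 8 (mod 13) since 5·8 = 40 ≡ 1, so λ ≡ 12.
  x = λ² - 10 - 2 = 144 - 12 ≡ 2; y = λ·(10 - 2) - 2 ≡ 3. → (2, 3)

(2, 3)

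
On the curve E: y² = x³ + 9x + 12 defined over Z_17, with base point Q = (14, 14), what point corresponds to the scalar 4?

(16, 11)

Repeated addition: build up to 4Q.
2Q: tangent at (14, 14): λ = (3·14² + 9)/(2·14) ≡ 2/11. 11⁻¹ ≡ 14 (mod 17), so λ ≡ 2·14 ≡ 11.
  x = λ² - 14 - 14 = 121 - 28 ≡ 8; y = λ·(14 - 8) - 14 ≡ 1. → (8, 1)
3Q: (8, 1) + (14, 14). λ = (14 - 1)/(14 - 8) ≡ 13/6 mod 17. 6⁻¹ ≡ 3 (mod 17), so λ ≡ 5.
  x = λ² - 8 - 14 = 25 - 22 ≡ 3; y = λ·(8 - 3) - 1 ≡ 7. → (3, 7)
4Q: (3, 7) + (14, 14). λ = (14 - 7)/(14 - 3) ≡ 7/11 mod 17. 11⁻¹ ≡ 14 (mod 17) since 11·14 = 154 ≡ 1, so λ ≡ 13.
  x = λ² - 3 - 14 = 169 - 17 ≡ 16; y = λ·(3 - 16) - 7 ≡ 11. → (16, 11)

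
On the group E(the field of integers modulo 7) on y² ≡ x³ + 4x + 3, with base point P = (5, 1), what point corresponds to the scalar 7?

(5, 1)

Repeated addition: build up to 7P.
2P: tangent at (5, 1): λ = (3·5² + 4)/(2·1) ≡ 2/2. 2⁻¹ ≡ 4 (mod 7), so λ ≡ 2·4 ≡ 1.
  x = λ² - 5 - 5 = 1 - 10 ≡ 5; y = λ·(5 - 5) - 1 ≡ 6. → (5, 6)
3P: (5, 6) + (5, 1): same x and y₁ ≡ -y₂, so the sum is the point at infinity.
4P: the point at infinity + (5, 1) = (5, 1) (identity).
5P: tangent at (5, 1): λ = (3·5² + 4)/(2·1) ≡ 2/2. 2⁻¹ ≡ 4 (mod 7), so λ ≡ 2·4 ≡ 1.
  x = λ² - 5 - 5 = 1 - 10 ≡ 5; y = λ·(5 - 5) - 1 ≡ 6. → (5, 6)
6P: (5, 6) + (5, 1): same x and y₁ ≡ -y₂, so the sum is the point at infinity.
7P: the point at infinity + (5, 1) = (5, 1) (identity).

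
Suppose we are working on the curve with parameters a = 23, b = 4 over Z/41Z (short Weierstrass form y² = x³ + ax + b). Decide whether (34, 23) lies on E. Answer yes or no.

y² = 23² ≡ 37; x³ + 23x + 4 = 40090 ≡ 33 (mod 41). 37 ≠ 33.

no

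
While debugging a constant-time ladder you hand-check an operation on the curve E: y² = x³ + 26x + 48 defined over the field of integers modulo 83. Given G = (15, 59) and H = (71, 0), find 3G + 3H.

(42, 14)

First 3G:
Repeated addition: build up to 3G.
2G: tangent at (15, 59): λ = (3·15² + 26)/(2·59) ≡ 37/35. 35⁻¹ ≡ 19 (mod 83) since 35·19 = 665 ≡ 1, so λ ≡ 37·19 ≡ 39.
  x = λ² - 15 - 15 = 1521 - 30 ≡ 80; y = λ·(15 - 80) - 59 ≡ 62. → (80, 62)
3G: (80, 62) + (15, 59). λ = (59 - 62)/(15 - 80) ≡ 80/18 mod 83. 18⁻¹ ≡ 60 (mod 83), so λ ≡ 69.
  x = λ² - 80 - 15 = 4761 - 95 ≡ 18; y = λ·(80 - 18) - 62 ≡ 66. → (18, 66)
3G = (18, 66).
Next 3H:
Repeated addition: build up to 3H.
2H: (71, 0) + (71, 0): same x and y₁ ≡ -y₂, so the sum is ∞.
3H: ∞ + (71, 0) = (71, 0) (identity).
3H = (71, 0).
Finally 3G + 3H:
(18, 66) + (71, 0). λ = (0 - 66)/(71 - 18) ≡ 17/53 mod 83. 53⁻¹ ≡ 47 (mod 83) since 53·47 = 2491 ≡ 1, so λ ≡ 52.
  x = λ² - 18 - 71 = 2704 - 89 ≡ 42; y = λ·(18 - 42) - 66 ≡ 14. → (42, 14)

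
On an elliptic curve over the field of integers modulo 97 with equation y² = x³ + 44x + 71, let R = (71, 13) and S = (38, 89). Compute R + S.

(71, 13) + (38, 89). λ = (89 - 13)/(38 - 71) ≡ 76/64 mod 97. 64⁻¹ ≡ 47 (mod 97), so λ ≡ 80.
  x = λ² - 71 - 38 = 6400 - 109 ≡ 83; y = λ·(71 - 83) - 13 ≡ 94. → (83, 94)

(83, 94)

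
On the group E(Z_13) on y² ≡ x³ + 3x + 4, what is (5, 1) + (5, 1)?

tangent at (5, 1): λ = (3·5² + 3)/(2·1) ≡ 0/2. 2⁻¹ ≡ 7 (mod 13), so λ ≡ 0·7 ≡ 0.
  x = λ² - 5 - 5 = 0 - 10 ≡ 3; y = λ·(5 - 3) - 1 ≡ 12. → (3, 12)

(3, 12)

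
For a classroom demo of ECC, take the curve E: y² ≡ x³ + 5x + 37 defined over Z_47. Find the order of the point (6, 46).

4

2P: tangent at (6, 46): λ = (3·6² + 5)/(2·46) ≡ 19/45. 45⁻¹ ≡ 23 (mod 47), so λ ≡ 19·23 ≡ 14.
  x = λ² - 6 - 6 = 196 - 12 ≡ 43; y = λ·(6 - 43) - 46 ≡ 0. → (43, 0)
3P: (43, 0) + (6, 46). λ = (46 - 0)/(6 - 43) ≡ 46/10 mod 47. 10⁻¹ ≡ 33 (mod 47), so λ ≡ 14.
  x = λ² - 43 - 6 = 196 - 49 ≡ 6; y = λ·(43 - 6) - 0 ≡ 1. → (6, 1)
4P: (6, 1) + (6, 46): same x and y₁ ≡ -y₂, so the sum is the point at infinity.
4P = the point at infinity, so the order is 4.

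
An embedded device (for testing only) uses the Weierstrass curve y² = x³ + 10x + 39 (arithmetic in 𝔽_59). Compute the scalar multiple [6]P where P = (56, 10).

(22, 46)

Double-and-add on 6 = (110)₂. Start with P = (56, 10) for the leading 1-bit.
double: tangent at (56, 10): λ = (3·56² + 10)/(2·10) ≡ 37/20. 20⁻¹ ≡ 3 (mod 59) since 20·3 = 60 ≡ 1, so λ ≡ 37·3 ≡ 52.
  x = λ² - 56 - 56 = 2704 - 112 ≡ 55; y = λ·(56 - 55) - 10 ≡ 42. → (55, 42)
add P: (55, 42) + (56, 10). λ = (10 - 42)/(56 - 55) ≡ 27/1 mod 59. 1⁻¹ ≡ 1 (mod 59), so λ ≡ 27.
  x = λ² - 55 - 56 = 729 - 111 ≡ 28; y = λ·(55 - 28) - 42 ≡ 38. → (28, 38)
double: tangent at (28, 38): λ = (3·28² + 10)/(2·38) ≡ 2/17. 17⁻¹ ≡ 7 (mod 59), so λ ≡ 2·7 ≡ 14.
  x = λ² - 28 - 28 = 196 - 56 ≡ 22; y = λ·(28 - 22) - 38 ≡ 46. → (22, 46)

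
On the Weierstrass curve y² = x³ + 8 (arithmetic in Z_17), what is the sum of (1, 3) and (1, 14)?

O

The two points share x = 1 and their y-coordinates satisfy 3 + 14 ≡ 0 (mod 17), so they are inverses. Their sum is O.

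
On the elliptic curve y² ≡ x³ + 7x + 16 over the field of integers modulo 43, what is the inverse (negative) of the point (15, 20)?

(15, 23)

-(15, 20) = (15, -20 mod 43) = (15, 23).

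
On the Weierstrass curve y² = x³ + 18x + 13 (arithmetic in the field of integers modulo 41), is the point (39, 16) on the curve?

yes

y² = 16² ≡ 10; x³ + 18x + 13 = 60034 ≡ 10 (mod 41). 10 = 10.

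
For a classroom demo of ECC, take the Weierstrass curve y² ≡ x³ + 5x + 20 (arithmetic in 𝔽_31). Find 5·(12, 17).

(28, 28)

Write P = (12, 17).
Double-and-add on 5 = (101)₂. Start with P = (12, 17) for the leading 1-bit.
double: tangent at (12, 17): λ = (3·12² + 5)/(2·17) ≡ 3/3. 3⁻¹ ≡ 21 (mod 31), so λ ≡ 3·21 ≡ 1.
  x = λ² - 12 - 12 = 1 - 24 ≡ 8; y = λ·(12 - 8) - 17 ≡ 18. → (8, 18)
double: tangent at (8, 18): λ = (3·8² + 5)/(2·18) ≡ 11/5. 5⁻¹ ≡ 25 (mod 31), so λ ≡ 11·25 ≡ 27.
  x = λ² - 8 - 8 = 729 - 16 ≡ 0; y = λ·(8 - 0) - 18 ≡ 12. → (0, 12)
add P: (0, 12) + (12, 17). λ = (17 - 12)/(12 - 0) ≡ 5/12 mod 31. 12⁻¹ ≡ 13 (mod 31) since 12·13 = 156 ≡ 1, so λ ≡ 3.
  x = λ² - 0 - 12 = 9 - 12 ≡ 28; y = λ·(0 - 28) - 12 ≡ 28. → (28, 28)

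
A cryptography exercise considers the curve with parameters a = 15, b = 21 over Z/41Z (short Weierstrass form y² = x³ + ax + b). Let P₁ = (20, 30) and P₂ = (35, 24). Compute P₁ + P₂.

(20, 30) + (35, 24). λ = (24 - 30)/(35 - 20) ≡ 35/15 mod 41. 15⁻¹ ≡ 11 (mod 41), so λ ≡ 16.
  x = λ² - 20 - 35 = 256 - 55 ≡ 37; y = λ·(20 - 37) - 30 ≡ 26. → (37, 26)

(37, 26)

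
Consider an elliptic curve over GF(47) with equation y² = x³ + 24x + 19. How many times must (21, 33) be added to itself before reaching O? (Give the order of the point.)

7

2P: tangent at (21, 33): λ = (3·21² + 24)/(2·33) ≡ 31/19. 19⁻¹ ≡ 5 (mod 47) since 19·5 = 95 ≡ 1, so λ ≡ 31·5 ≡ 14.
  x = λ² - 21 - 21 = 196 - 42 ≡ 13; y = λ·(21 - 13) - 33 ≡ 32. → (13, 32)
3P: (13, 32) + (21, 33). λ = (33 - 32)/(21 - 13) ≡ 1/8 mod 47. 8⁻¹ ≡ 6 (mod 47), so λ ≡ 6.
  x = λ² - 13 - 21 = 36 - 34 ≡ 2; y = λ·(13 - 2) - 32 ≡ 34. → (2, 34)
4P: (2, 34) + (21, 33). λ = (33 - 34)/(21 - 2) ≡ 46/19 mod 47. 19⁻¹ ≡ 5 (mod 47), so λ ≡ 42.
  x = λ² - 2 - 21 = 1764 - 23 ≡ 2; y = λ·(2 - 2) - 34 ≡ 13. → (2, 13)
5P: (2, 13) + (21, 33). λ = (33 - 13)/(21 - 2) ≡ 20/19 mod 47. 19⁻¹ ≡ 5 (mod 47), so λ ≡ 6.
  x = λ² - 2 - 21 = 36 - 23 ≡ 13; y = λ·(2 - 13) - 13 ≡ 15. → (13, 15)
6P: (13, 15) + (21, 33). λ = (33 - 15)/(21 - 13) ≡ 18/8 mod 47. 8⁻¹ ≡ 6 (mod 47) since 8·6 = 48 ≡ 1, so λ ≡ 14.
  x = λ² - 13 - 21 = 196 - 34 ≡ 21; y = λ·(13 - 21) - 15 ≡ 14. → (21, 14)
7P: (21, 14) + (21, 33): same x and y₁ ≡ -y₂, so the sum is O.
7P = O, so the order is 7.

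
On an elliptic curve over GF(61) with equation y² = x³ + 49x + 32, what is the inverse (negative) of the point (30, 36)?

(30, 25)

-(30, 36) = (30, -36 mod 61) = (30, 25).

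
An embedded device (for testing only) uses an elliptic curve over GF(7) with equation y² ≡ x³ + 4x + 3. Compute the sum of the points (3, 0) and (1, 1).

(5, 1)

(3, 0) + (1, 1). λ = (1 - 0)/(1 - 3) ≡ 1/5 mod 7. 5⁻¹ ≡ 3 (mod 7) since 5·3 = 15 ≡ 1, so λ ≡ 3.
  x = λ² - 3 - 1 = 9 - 4 ≡ 5; y = λ·(3 - 5) - 0 ≡ 1. → (5, 1)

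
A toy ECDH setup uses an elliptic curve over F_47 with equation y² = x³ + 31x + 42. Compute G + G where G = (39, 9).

tangent at (39, 9): λ = (3·39² + 31)/(2·9) ≡ 35/18. 18⁻¹ ≡ 34 (mod 47), so λ ≡ 35·34 ≡ 15.
  x = λ² - 39 - 39 = 225 - 78 ≡ 6; y = λ·(39 - 6) - 9 ≡ 16. → (6, 16)

(6, 16)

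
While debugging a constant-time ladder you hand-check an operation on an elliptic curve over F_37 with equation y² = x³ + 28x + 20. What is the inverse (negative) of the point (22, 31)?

-(22, 31) = (22, -31 mod 37) = (22, 6).

(22, 6)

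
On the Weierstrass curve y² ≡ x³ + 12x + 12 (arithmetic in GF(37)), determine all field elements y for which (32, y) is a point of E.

x³ + 12x + 12 = 33164 ≡ 12 (mod 37).
Square roots of 12 mod 37: 7 and 30 (since 7² = 49 ≡ 12).

7, 30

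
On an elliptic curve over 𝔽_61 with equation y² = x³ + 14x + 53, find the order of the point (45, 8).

2P: tangent at (45, 8): λ = (3·45² + 14)/(2·8) ≡ 50/16. 16⁻¹ ≡ 42 (mod 61), so λ ≡ 50·42 ≡ 26.
  x = λ² - 45 - 45 = 676 - 90 ≡ 37; y = λ·(45 - 37) - 8 ≡ 17. → (37, 17)
3P: (37, 17) + (45, 8). λ = (8 - 17)/(45 - 37) ≡ 52/8 mod 61. 8⁻¹ ≡ 23 (mod 61), so λ ≡ 37.
  x = λ² - 37 - 45 = 1369 - 82 ≡ 6; y = λ·(37 - 6) - 17 ≡ 32. → (6, 32)
4P: (6, 32) + (45, 8). λ = (8 - 32)/(45 - 6) ≡ 37/39 mod 61. 39⁻¹ ≡ 36 (mod 61) since 39·36 = 1404 ≡ 1, so λ ≡ 51.
  x = λ² - 6 - 45 = 2601 - 51 ≡ 49; y = λ·(6 - 49) - 32 ≡ 32. → (49, 32)
5P: (49, 32) + (45, 8). λ = (8 - 32)/(45 - 49) ≡ 37/57 mod 61. 57⁻¹ ≡ 15 (mod 61), so λ ≡ 6.
  x = λ² - 49 - 45 = 36 - 94 ≡ 3; y = λ·(49 - 3) - 32 ≡ 0. → (3, 0)
6P: (3, 0) + (45, 8). λ = (8 - 0)/(45 - 3) ≡ 8/42 mod 61. 42⁻¹ ≡ 16 (mod 61), so λ ≡ 6.
  x = λ² - 3 - 45 = 36 - 48 ≡ 49; y = λ·(3 - 49) - 0 ≡ 29. → (49, 29)
7P: (49, 29) + (45, 8). λ = (8 - 29)/(45 - 49) ≡ 40/57 mod 61. 57⁻¹ ≡ 15 (mod 61) since 57·15 = 855 ≡ 1, so λ ≡ 51.
  x = λ² - 49 - 45 = 2601 - 94 ≡ 6; y = λ·(49 - 6) - 29 ≡ 29. → (6, 29)
8P: (6, 29) + (45, 8). λ = (8 - 29)/(45 - 6) ≡ 40/39 mod 61. 39⁻¹ ≡ 36 (mod 61), so λ ≡ 37.
  x = λ² - 6 - 45 = 1369 - 51 ≡ 37; y = λ·(6 - 37) - 29 ≡ 44. → (37, 44)
9P: (37, 44) + (45, 8). λ = (8 - 44)/(45 - 37) ≡ 25/8 mod 61. 8⁻¹ ≡ 23 (mod 61) since 8·23 = 184 ≡ 1, so λ ≡ 26.
  x = λ² - 37 - 45 = 676 - 82 ≡ 45; y = λ·(37 - 45) - 44 ≡ 53. → (45, 53)
10P: (45, 53) + (45, 8): same x and y₁ ≡ -y₂, so the sum is O.
10P = O, so the order is 10.

10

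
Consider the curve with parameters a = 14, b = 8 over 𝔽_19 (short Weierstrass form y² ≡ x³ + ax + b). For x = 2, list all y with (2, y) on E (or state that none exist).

5, 14

x³ + 14x + 8 = 44 ≡ 6 (mod 19).
Square roots of 6 mod 19: 5 and 14 (since 5² = 25 ≡ 6).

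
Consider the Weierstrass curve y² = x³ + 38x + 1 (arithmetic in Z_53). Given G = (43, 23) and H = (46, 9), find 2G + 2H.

First 2G:
Repeated addition: build up to 2G.
2G: tangent at (43, 23): λ = (3·43² + 38)/(2·23) ≡ 20/46. 46⁻¹ ≡ 15 (mod 53) since 46·15 = 690 ≡ 1, so λ ≡ 20·15 ≡ 35.
  x = λ² - 43 - 43 = 1225 - 86 ≡ 26; y = λ·(43 - 26) - 23 ≡ 42. → (26, 42)
2G = (26, 42).
Next 2H:
Repeated addition: build up to 2H.
2H: tangent at (46, 9): λ = (3·46² + 38)/(2·9) ≡ 26/18. 18⁻¹ ≡ 3 (mod 53), so λ ≡ 26·3 ≡ 25.
  x = λ² - 46 - 46 = 625 - 92 ≡ 3; y = λ·(46 - 3) - 9 ≡ 6. → (3, 6)
2H = (3, 6).
Finally 2G + 2H:
(26, 42) + (3, 6). λ = (6 - 42)/(3 - 26) ≡ 17/30 mod 53. 30⁻¹ ≡ 23 (mod 53), so λ ≡ 20.
  x = λ² - 26 - 3 = 400 - 29 ≡ 0; y = λ·(26 - 0) - 42 ≡ 1. → (0, 1)

(0, 1)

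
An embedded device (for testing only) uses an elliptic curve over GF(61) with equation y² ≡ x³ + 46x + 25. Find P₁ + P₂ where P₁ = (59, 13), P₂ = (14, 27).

(45, 45)

(59, 13) + (14, 27). λ = (27 - 13)/(14 - 59) ≡ 14/16 mod 61. 16⁻¹ ≡ 42 (mod 61), so λ ≡ 39.
  x = λ² - 59 - 14 = 1521 - 73 ≡ 45; y = λ·(59 - 45) - 13 ≡ 45. → (45, 45)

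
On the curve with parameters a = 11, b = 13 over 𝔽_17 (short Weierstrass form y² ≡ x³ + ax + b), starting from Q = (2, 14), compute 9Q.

Double-and-add on 9 = (1001)₂. Start with Q = (2, 14) for the leading 1-bit.
double: tangent at (2, 14): λ = (3·2² + 11)/(2·14) ≡ 6/11. 11⁻¹ ≡ 14 (mod 17) since 11·14 = 154 ≡ 1, so λ ≡ 6·14 ≡ 16.
  x = λ² - 2 - 2 = 256 - 4 ≡ 14; y = λ·(2 - 14) - 14 ≡ 15. → (14, 15)
double: tangent at (14, 15): λ = (3·14² + 11)/(2·15) ≡ 4/13. 13⁻¹ ≡ 4 (mod 17), so λ ≡ 4·4 ≡ 16.
  x = λ² - 14 - 14 = 256 - 28 ≡ 7; y = λ·(14 - 7) - 15 ≡ 12. → (7, 12)
double: tangent at (7, 12): λ = (3·7² + 11)/(2·12) ≡ 5/7. 7⁻¹ ≡ 5 (mod 17) since 7·5 = 35 ≡ 1, so λ ≡ 5·5 ≡ 8.
  x = λ² - 7 - 7 = 64 - 14 ≡ 16; y = λ·(7 - 16) - 12 ≡ 1. → (16, 1)
add Q: (16, 1) + (2, 14). λ = (14 - 1)/(2 - 16) ≡ 13/3 mod 17. 3⁻¹ ≡ 6 (mod 17), so λ ≡ 10.
  x = λ² - 16 - 2 = 100 - 18 ≡ 14; y = λ·(16 - 14) - 1 ≡ 2. → (14, 2)

(14, 2)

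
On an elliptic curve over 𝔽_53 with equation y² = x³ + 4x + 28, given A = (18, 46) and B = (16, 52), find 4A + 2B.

First 4A:
Repeated addition: build up to 4A.
2A: tangent at (18, 46): λ = (3·18² + 4)/(2·46) ≡ 22/39. 39⁻¹ ≡ 34 (mod 53), so λ ≡ 22·34 ≡ 6.
  x = λ² - 18 - 18 = 36 - 36 ≡ 0; y = λ·(18 - 0) - 46 ≡ 9. → (0, 9)
3A: (0, 9) + (18, 46). λ = (46 - 9)/(18 - 0) ≡ 37/18 mod 53. 18⁻¹ ≡ 3 (mod 53), so λ ≡ 5.
  x = λ² - 0 - 18 = 25 - 18 ≡ 7; y = λ·(0 - 7) - 9 ≡ 9. → (7, 9)
4A: (7, 9) + (18, 46). λ = (46 - 9)/(18 - 7) ≡ 37/11 mod 53. 11⁻¹ ≡ 29 (mod 53), so λ ≡ 13.
  x = λ² - 7 - 18 = 169 - 25 ≡ 38; y = λ·(7 - 38) - 9 ≡ 12. → (38, 12)
4A = (38, 12).
Next 2B:
Repeated addition: build up to 2B.
2B: tangent at (16, 52): λ = (3·16² + 4)/(2·52) ≡ 30/51. 51⁻¹ ≡ 26 (mod 53), so λ ≡ 30·26 ≡ 38.
  x = λ² - 16 - 16 = 1444 - 32 ≡ 34; y = λ·(16 - 34) - 52 ≡ 6. → (34, 6)
2B = (34, 6).
Finally 4A + 2B:
(38, 12) + (34, 6). λ = (6 - 12)/(34 - 38) ≡ 47/49 mod 53. 49⁻¹ ≡ 13 (mod 53), so λ ≡ 28.
  x = λ² - 38 - 34 = 784 - 72 ≡ 23; y = λ·(38 - 23) - 12 ≡ 37. → (23, 37)

(23, 37)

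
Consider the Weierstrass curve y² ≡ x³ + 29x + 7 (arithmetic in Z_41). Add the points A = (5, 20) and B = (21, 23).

(5, 20) + (21, 23). λ = (23 - 20)/(21 - 5) ≡ 3/16 mod 41. 16⁻¹ ≡ 18 (mod 41), so λ ≡ 13.
  x = λ² - 5 - 21 = 169 - 26 ≡ 20; y = λ·(5 - 20) - 20 ≡ 31. → (20, 31)

(20, 31)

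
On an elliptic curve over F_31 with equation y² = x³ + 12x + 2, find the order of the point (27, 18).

10

2P: tangent at (27, 18): λ = (3·27² + 12)/(2·18) ≡ 29/5. 5⁻¹ ≡ 25 (mod 31), so λ ≡ 29·25 ≡ 12.
  x = λ² - 27 - 27 = 144 - 54 ≡ 28; y = λ·(27 - 28) - 18 ≡ 1. → (28, 1)
3P: (28, 1) + (27, 18). λ = (18 - 1)/(27 - 28) ≡ 17/30 mod 31. 30⁻¹ ≡ 30 (mod 31) since 30·30 = 900 ≡ 1, so λ ≡ 14.
  x = λ² - 28 - 27 = 196 - 55 ≡ 17; y = λ·(28 - 17) - 1 ≡ 29. → (17, 29)
4P: (17, 29) + (27, 18). λ = (18 - 29)/(27 - 17) ≡ 20/10 mod 31. 10⁻¹ ≡ 28 (mod 31), so λ ≡ 2.
  x = λ² - 17 - 27 = 4 - 44 ≡ 22; y = λ·(17 - 22) - 29 ≡ 23. → (22, 23)
5P: (22, 23) + (27, 18). λ = (18 - 23)/(27 - 22) ≡ 26/5 mod 31. 5⁻¹ ≡ 25 (mod 31) since 5·25 = 125 ≡ 1, so λ ≡ 30.
  x = λ² - 22 - 27 = 900 - 49 ≡ 14; y = λ·(22 - 14) - 23 ≡ 0. → (14, 0)
6P: (14, 0) + (27, 18). λ = (18 - 0)/(27 - 14) ≡ 18/13 mod 31. 13⁻¹ ≡ 12 (mod 31), so λ ≡ 30.
  x = λ² - 14 - 27 = 900 - 41 ≡ 22; y = λ·(14 - 22) - 0 ≡ 8. → (22, 8)
7P: (22, 8) + (27, 18). λ = (18 - 8)/(27 - 22) ≡ 10/5 mod 31. 5⁻¹ ≡ 25 (mod 31), so λ ≡ 2.
  x = λ² - 22 - 27 = 4 - 49 ≡ 17; y = λ·(22 - 17) - 8 ≡ 2. → (17, 2)
8P: (17, 2) + (27, 18). λ = (18 - 2)/(27 - 17) ≡ 16/10 mod 31. 10⁻¹ ≡ 28 (mod 31), so λ ≡ 14.
  x = λ² - 17 - 27 = 196 - 44 ≡ 28; y = λ·(17 - 28) - 2 ≡ 30. → (28, 30)
9P: (28, 30) + (27, 18). λ = (18 - 30)/(27 - 28) ≡ 19/30 mod 31. 30⁻¹ ≡ 30 (mod 31), so λ ≡ 12.
  x = λ² - 28 - 27 = 144 - 55 ≡ 27; y = λ·(28 - 27) - 30 ≡ 13. → (27, 13)
10P: (27, 13) + (27, 18): same x and y₁ ≡ -y₂, so the sum is 𝒪.
10P = 𝒪, so the order is 10.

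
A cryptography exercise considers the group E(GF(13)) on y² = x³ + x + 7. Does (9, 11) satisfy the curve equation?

y² = 11² ≡ 4; x³ + 1x + 7 = 745 ≡ 4 (mod 13). 4 = 4.

yes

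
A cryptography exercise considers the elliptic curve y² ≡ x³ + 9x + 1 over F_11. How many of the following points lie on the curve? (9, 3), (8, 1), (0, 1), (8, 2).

1

(9, 3): 3² ≡ 9, rhs ≡ 8 → off.
(8, 1): 1² ≡ 1, rhs ≡ 2 → off.
(0, 1): 1² ≡ 1, rhs ≡ 1 → on.
(8, 2): 2² ≡ 4, rhs ≡ 2 → off.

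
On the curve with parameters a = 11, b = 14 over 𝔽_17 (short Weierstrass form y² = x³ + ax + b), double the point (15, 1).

tangent at (15, 1): λ = (3·15² + 11)/(2·1) ≡ 6/2. 2⁻¹ ≡ 9 (mod 17), so λ ≡ 6·9 ≡ 3.
  x = λ² - 15 - 15 = 9 - 30 ≡ 13; y = λ·(15 - 13) - 1 ≡ 5. → (13, 5)

(13, 5)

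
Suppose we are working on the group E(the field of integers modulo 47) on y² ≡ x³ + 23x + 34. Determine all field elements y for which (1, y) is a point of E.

x³ + 23x + 34 = 58 ≡ 11 (mod 47).
11 is a non-residue mod 47; no y exists.

none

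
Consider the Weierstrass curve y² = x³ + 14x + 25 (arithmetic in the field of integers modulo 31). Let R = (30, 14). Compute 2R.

(10, 7)

tangent at (30, 14): λ = (3·30² + 14)/(2·14) ≡ 17/28. 28⁻¹ ≡ 10 (mod 31), so λ ≡ 17·10 ≡ 15.
  x = λ² - 30 - 30 = 225 - 60 ≡ 10; y = λ·(30 - 10) - 14 ≡ 7. → (10, 7)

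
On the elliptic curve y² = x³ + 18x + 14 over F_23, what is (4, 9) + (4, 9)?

(8, 7)

tangent at (4, 9): λ = (3·4² + 18)/(2·9) ≡ 20/18. 18⁻¹ ≡ 9 (mod 23), so λ ≡ 20·9 ≡ 19.
  x = λ² - 4 - 4 = 361 - 8 ≡ 8; y = λ·(4 - 8) - 9 ≡ 7. → (8, 7)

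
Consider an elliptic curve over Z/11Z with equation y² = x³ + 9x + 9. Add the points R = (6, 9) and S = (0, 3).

(6, 2)

(6, 9) + (0, 3). λ = (3 - 9)/(0 - 6) ≡ 5/5 mod 11. 5⁻¹ ≡ 9 (mod 11), so λ ≡ 1.
  x = λ² - 6 - 0 = 1 - 6 ≡ 6; y = λ·(6 - 6) - 9 ≡ 2. → (6, 2)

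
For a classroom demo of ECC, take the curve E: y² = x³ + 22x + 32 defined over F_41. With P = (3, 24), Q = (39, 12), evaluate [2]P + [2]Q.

First 2P:
Repeated addition: build up to 2P.
2P: tangent at (3, 24): λ = (3·3² + 22)/(2·24) ≡ 8/7. 7⁻¹ ≡ 6 (mod 41), so λ ≡ 8·6 ≡ 7.
  x = λ² - 3 - 3 = 49 - 6 ≡ 2; y = λ·(3 - 2) - 24 ≡ 24. → (2, 24)
2P = (2, 24).
Next 2Q:
Repeated addition: build up to 2Q.
2Q: tangent at (39, 12): λ = (3·39² + 22)/(2·12) ≡ 34/24. 24⁻¹ ≡ 12 (mod 41) since 24·12 = 288 ≡ 1, so λ ≡ 34·12 ≡ 39.
  x = λ² - 39 - 39 = 1521 - 78 ≡ 8; y = λ·(39 - 8) - 12 ≡ 8. → (8, 8)
2Q = (8, 8).
Finally 2P + 2Q:
(2, 24) + (8, 8). λ = (8 - 24)/(8 - 2) ≡ 25/6 mod 41. 6⁻¹ ≡ 7 (mod 41), so λ ≡ 11.
  x = λ² - 2 - 8 = 121 - 10 ≡ 29; y = λ·(2 - 29) - 24 ≡ 7. → (29, 7)

(29, 7)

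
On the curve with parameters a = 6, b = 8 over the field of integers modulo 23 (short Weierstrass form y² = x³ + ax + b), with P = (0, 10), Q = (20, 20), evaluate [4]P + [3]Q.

First 4P:
Repeated addition: build up to 4P.
2P: tangent at (0, 10): λ = (3·0² + 6)/(2·10) ≡ 6/20. 20⁻¹ ≡ 15 (mod 23) since 20·15 = 300 ≡ 1, so λ ≡ 6·15 ≡ 21.
  x = λ² - 0 - 0 = 441 - 0 ≡ 4; y = λ·(0 - 4) - 10 ≡ 21. → (4, 21)
3P: (4, 21) + (0, 10). λ = (10 - 21)/(0 - 4) ≡ 12/19 mod 23. 19⁻¹ ≡ 17 (mod 23), so λ ≡ 20.
  x = λ² - 4 - 0 = 400 - 4 ≡ 5; y = λ·(4 - 5) - 21 ≡ 5. → (5, 5)
4P: (5, 5) + (0, 10). λ = (10 - 5)/(0 - 5) ≡ 5/18 mod 23. 18⁻¹ ≡ 9 (mod 23), so λ ≡ 22.
  x = λ² - 5 - 0 = 484 - 5 ≡ 19; y = λ·(5 - 19) - 5 ≡ 9. → (19, 9)
4P = (19, 9).
Next 3Q:
Repeated addition: build up to 3Q.
2Q: tangent at (20, 20): λ = (3·20² + 6)/(2·20) ≡ 10/17. 17⁻¹ ≡ 19 (mod 23) since 17·19 = 323 ≡ 1, so λ ≡ 10·19 ≡ 6.
  x = λ² - 20 - 20 = 36 - 40 ≡ 19; y = λ·(20 - 19) - 20 ≡ 9. → (19, 9)
3Q: (19, 9) + (20, 20). λ = (20 - 9)/(20 - 19) ≡ 11/1 mod 23. 1⁻¹ ≡ 1 (mod 23) since 1·1 = 1 ≡ 1, so λ ≡ 11.
  x = λ² - 19 - 20 = 121 - 39 ≡ 13; y = λ·(19 - 13) - 9 ≡ 11. → (13, 11)
3Q = (13, 11).
Finally 4P + 3Q:
(19, 9) + (13, 11). λ = (11 - 9)/(13 - 19) ≡ 2/17 mod 23. 17⁻¹ ≡ 19 (mod 23) since 17·19 = 323 ≡ 1, so λ ≡ 15.
  x = λ² - 19 - 13 = 225 - 32 ≡ 9; y = λ·(19 - 9) - 9 ≡ 3. → (9, 3)

(9, 3)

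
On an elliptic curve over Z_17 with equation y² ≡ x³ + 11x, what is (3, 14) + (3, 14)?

(2, 8)

tangent at (3, 14): λ = (3·3² + 11)/(2·14) ≡ 4/11. 11⁻¹ ≡ 14 (mod 17) since 11·14 = 154 ≡ 1, so λ ≡ 4·14 ≡ 5.
  x = λ² - 3 - 3 = 25 - 6 ≡ 2; y = λ·(3 - 2) - 14 ≡ 8. → (2, 8)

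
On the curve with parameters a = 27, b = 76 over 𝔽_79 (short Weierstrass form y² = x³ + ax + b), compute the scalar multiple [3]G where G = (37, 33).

Repeated addition: build up to 3G.
2G: tangent at (37, 33): λ = (3·37² + 27)/(2·33) ≡ 26/66. 66⁻¹ ≡ 6 (mod 79), so λ ≡ 26·6 ≡ 77.
  x = λ² - 37 - 37 = 5929 - 74 ≡ 9; y = λ·(37 - 9) - 33 ≡ 69. → (9, 69)
3G: (9, 69) + (37, 33). λ = (33 - 69)/(37 - 9) ≡ 43/28 mod 79. 28⁻¹ ≡ 48 (mod 79) since 28·48 = 1344 ≡ 1, so λ ≡ 10.
  x = λ² - 9 - 37 = 100 - 46 ≡ 54; y = λ·(9 - 54) - 69 ≡ 34. → (54, 34)

(54, 34)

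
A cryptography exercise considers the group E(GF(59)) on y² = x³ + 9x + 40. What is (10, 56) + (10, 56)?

(51, 20)

tangent at (10, 56): λ = (3·10² + 9)/(2·56) ≡ 14/53. 53⁻¹ ≡ 49 (mod 59) since 53·49 = 2597 ≡ 1, so λ ≡ 14·49 ≡ 37.
  x = λ² - 10 - 10 = 1369 - 20 ≡ 51; y = λ·(10 - 51) - 56 ≡ 20. → (51, 20)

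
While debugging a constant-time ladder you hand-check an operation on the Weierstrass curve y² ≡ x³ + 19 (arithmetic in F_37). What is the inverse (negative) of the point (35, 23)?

(35, 14)

-(35, 23) = (35, -23 mod 37) = (35, 14).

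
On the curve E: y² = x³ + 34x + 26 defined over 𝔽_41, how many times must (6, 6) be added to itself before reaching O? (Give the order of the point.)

4

2P: tangent at (6, 6): λ = (3·6² + 34)/(2·6) ≡ 19/12. 12⁻¹ ≡ 24 (mod 41), so λ ≡ 19·24 ≡ 5.
  x = λ² - 6 - 6 = 25 - 12 ≡ 13; y = λ·(6 - 13) - 6 ≡ 0. → (13, 0)
3P: (13, 0) + (6, 6). λ = (6 - 0)/(6 - 13) ≡ 6/34 mod 41. 34⁻¹ ≡ 35 (mod 41), so λ ≡ 5.
  x = λ² - 13 - 6 = 25 - 19 ≡ 6; y = λ·(13 - 6) - 0 ≡ 35. → (6, 35)
4P: (6, 35) + (6, 6): same x and y₁ ≡ -y₂, so the sum is O.
4P = O, so the order is 4.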